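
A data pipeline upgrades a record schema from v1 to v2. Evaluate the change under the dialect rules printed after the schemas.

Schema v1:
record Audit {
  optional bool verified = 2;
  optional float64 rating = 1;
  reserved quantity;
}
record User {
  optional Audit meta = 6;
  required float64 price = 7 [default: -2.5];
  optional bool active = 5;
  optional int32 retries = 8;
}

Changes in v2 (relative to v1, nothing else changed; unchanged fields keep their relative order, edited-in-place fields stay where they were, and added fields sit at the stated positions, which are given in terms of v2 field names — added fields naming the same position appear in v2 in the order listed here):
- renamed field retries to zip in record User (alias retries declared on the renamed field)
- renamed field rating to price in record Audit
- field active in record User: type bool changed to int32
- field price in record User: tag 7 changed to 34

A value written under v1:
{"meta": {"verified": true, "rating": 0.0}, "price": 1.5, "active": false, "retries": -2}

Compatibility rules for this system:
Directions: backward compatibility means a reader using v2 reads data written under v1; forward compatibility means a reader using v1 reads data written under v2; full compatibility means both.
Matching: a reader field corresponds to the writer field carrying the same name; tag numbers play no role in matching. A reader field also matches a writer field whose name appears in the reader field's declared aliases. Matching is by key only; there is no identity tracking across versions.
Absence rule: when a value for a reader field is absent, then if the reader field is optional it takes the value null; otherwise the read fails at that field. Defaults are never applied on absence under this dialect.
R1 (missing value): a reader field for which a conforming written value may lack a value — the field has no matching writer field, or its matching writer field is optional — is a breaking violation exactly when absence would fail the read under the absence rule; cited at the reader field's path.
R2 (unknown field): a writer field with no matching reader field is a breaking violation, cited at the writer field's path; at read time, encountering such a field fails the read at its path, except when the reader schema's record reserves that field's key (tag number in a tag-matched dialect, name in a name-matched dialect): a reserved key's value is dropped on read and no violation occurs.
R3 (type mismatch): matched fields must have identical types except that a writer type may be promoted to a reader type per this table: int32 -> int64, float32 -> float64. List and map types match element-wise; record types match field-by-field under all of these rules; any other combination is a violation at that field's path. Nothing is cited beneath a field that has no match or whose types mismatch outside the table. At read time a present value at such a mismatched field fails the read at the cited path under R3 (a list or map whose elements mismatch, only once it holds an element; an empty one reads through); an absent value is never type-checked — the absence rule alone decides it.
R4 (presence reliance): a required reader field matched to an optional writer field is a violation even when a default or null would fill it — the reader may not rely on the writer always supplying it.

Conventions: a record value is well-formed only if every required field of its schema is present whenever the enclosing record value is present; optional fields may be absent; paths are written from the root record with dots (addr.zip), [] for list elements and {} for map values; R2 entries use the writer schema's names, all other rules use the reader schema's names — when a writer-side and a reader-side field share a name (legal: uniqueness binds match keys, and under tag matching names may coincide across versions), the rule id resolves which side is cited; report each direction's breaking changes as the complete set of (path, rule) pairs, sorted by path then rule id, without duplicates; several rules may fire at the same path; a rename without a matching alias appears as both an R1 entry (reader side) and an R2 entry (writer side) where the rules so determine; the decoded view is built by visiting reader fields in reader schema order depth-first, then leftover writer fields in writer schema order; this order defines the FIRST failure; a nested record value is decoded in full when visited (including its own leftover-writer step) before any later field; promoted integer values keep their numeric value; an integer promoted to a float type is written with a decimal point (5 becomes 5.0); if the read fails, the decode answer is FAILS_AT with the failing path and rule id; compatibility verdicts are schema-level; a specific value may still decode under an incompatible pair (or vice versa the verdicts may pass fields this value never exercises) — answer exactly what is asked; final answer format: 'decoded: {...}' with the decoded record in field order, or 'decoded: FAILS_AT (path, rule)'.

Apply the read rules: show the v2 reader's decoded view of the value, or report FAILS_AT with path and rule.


decoded: FAILS_AT (meta.rating, R2)

arrows below run writer -> reader for User
decoding the User value with the v2 reader:
  meta.verified := true
  meta.price := null (absent, optional -> null)
  read fails at meta.rating under R2 (unknown field)
  => FAILS_AT (meta.rating, R2)
the rest of the User diff is inert for this question:
  renamed field retries to zip in record User (alias retries declared on the renamed field) -> matters for User compatibility verdicts, not for this value's decode
  field active in record User: type bool changed to int32 -> matters for User compatibility verdicts, not for this value's decode
  field price in record User: tag 7 changed to 34 -> inert under this dialect — no rule fires on User and the result does not move


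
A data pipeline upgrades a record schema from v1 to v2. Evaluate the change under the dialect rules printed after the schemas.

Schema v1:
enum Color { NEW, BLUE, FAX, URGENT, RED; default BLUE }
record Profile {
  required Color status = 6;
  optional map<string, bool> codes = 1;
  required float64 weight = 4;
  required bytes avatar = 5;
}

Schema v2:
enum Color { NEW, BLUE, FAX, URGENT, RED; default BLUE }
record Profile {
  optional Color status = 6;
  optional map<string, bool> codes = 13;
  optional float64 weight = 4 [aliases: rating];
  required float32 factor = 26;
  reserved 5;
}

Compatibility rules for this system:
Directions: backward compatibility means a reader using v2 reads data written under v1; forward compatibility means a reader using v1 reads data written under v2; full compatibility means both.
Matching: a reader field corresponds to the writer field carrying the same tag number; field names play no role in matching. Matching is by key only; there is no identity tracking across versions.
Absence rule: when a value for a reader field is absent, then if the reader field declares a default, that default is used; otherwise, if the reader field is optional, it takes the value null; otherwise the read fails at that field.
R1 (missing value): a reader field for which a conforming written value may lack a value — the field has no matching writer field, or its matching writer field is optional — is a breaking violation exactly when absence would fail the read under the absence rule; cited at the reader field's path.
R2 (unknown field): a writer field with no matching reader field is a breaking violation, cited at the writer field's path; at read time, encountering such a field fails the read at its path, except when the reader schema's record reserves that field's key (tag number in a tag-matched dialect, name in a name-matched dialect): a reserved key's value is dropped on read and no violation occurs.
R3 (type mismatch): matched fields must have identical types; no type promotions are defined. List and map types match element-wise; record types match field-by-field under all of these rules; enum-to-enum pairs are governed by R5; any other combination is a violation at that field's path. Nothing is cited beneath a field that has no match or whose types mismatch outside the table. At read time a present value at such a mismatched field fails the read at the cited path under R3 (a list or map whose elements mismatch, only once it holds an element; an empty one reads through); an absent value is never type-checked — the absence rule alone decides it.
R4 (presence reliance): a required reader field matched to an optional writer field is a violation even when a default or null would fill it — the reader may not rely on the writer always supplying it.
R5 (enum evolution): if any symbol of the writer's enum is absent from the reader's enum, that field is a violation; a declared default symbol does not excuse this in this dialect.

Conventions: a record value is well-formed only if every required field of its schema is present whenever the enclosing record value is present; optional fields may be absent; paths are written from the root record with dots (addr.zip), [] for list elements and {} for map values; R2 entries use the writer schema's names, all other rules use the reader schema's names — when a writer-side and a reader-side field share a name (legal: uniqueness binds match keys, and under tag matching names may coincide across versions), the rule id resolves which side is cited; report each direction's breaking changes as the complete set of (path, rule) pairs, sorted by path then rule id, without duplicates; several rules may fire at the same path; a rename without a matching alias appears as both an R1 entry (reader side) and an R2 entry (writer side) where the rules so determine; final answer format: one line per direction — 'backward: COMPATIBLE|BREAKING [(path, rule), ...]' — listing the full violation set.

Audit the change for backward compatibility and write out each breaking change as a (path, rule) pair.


the writer's type comes first in each Profile pair
backward analysis of Profile with v2 as reader and v1 as writer:
  status: paired with writer status (Color -> Color; writer required)
  codes: no writer match
  weight: paired with writer weight (float64 -> float64; writer required)
  factor: no writer match
  leftover writer field: codes
  leftover writer field: avatar
  violation R2 at codes
  violation R1 at factor
  => backward: BREAKING (2)
the rest of the Profile diff is inert for this question:
  field status in record Profile: required changed to optional -> its effect on Profile is confined to the forward direction, not asked
  field weight in record Profile: required changed to optional -> its effect on Profile is confined to the forward direction, not asked
  removed field avatar from record Profile (its key 5 joins the reserved list) -> its effect on Profile is confined to the forward direction, not asked

backward: BREAKING [(codes, R2), (factor, R1)]


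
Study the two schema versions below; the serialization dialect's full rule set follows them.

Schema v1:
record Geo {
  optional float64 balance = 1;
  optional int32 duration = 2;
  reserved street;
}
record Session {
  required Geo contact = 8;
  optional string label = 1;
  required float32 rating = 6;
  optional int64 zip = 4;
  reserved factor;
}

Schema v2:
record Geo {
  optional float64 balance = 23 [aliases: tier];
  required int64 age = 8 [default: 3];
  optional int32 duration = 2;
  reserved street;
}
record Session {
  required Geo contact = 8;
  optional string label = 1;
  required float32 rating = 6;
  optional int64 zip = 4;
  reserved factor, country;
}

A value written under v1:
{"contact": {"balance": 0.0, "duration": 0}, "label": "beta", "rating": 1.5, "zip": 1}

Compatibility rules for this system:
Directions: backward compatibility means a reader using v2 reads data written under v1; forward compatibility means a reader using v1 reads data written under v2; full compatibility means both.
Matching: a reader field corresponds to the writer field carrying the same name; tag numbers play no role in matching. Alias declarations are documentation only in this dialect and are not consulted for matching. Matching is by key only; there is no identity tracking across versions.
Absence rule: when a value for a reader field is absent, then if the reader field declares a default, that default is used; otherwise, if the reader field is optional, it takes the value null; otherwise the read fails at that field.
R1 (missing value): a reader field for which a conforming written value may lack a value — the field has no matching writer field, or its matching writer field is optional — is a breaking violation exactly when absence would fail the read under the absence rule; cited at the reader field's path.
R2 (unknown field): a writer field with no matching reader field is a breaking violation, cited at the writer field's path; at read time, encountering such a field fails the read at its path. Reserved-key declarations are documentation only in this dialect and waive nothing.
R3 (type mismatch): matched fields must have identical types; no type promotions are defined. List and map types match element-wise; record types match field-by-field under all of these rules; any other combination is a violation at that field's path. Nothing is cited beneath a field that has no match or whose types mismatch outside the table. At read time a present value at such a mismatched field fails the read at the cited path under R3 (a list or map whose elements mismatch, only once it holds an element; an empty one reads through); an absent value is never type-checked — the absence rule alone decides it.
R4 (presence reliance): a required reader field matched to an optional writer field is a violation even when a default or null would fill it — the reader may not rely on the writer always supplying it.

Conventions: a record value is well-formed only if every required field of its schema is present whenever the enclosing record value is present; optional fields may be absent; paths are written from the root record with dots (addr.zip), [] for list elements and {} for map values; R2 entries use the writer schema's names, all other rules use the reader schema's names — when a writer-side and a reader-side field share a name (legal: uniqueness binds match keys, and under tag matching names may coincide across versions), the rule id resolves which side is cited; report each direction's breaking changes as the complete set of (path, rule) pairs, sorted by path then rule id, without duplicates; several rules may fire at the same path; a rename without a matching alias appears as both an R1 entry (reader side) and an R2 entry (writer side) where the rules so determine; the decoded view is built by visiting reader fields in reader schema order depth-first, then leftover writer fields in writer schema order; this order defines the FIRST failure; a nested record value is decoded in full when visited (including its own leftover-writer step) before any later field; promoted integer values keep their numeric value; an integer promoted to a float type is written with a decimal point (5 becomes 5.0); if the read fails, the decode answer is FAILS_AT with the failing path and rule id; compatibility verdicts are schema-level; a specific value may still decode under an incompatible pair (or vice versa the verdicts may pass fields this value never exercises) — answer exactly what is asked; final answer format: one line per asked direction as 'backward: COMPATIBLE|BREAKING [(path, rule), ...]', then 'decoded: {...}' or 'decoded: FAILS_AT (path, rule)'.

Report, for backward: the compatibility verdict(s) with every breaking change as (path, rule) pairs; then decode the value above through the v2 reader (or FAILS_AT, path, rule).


backward: COMPATIBLE []; decoded: {"contact": {"balance": 0.0, "age": 3, "duration": 0}, "label": "beta", "rating": 1.5, "zip": 1}

arrows below run writer -> reader for Session
backward on Session — v2 reading data written by v1:
  writer required, Geo -> Geo: reader contact maps from writer contact
  writer optional, string -> string: reader label maps from writer label
  writer required, float32 -> float32: reader rating maps from writer rating
  writer optional, int64 -> int64: reader zip maps from writer zip
  writer optional, float64 -> float64: reader contact.balance maps from writer contact.balance
  contact.age: no writer-side match
  writer optional, int32 -> int32: reader contact.duration maps from writer contact.duration
  nothing fires on Session: backward is COMPATIBLE
decode walk for Session under reader schema v2:
  contact.balance := 0.0
  contact.age := 3 (missing; default applied)
  contact.duration := 0
  label := "beta"
  rating := 1.5
  zip := 1
  => decoded: {"contact": {"balance": 0.0, "age": 3, "duration": 0}, "label": "beta", "rating": 1.5, "zip": 1}
the rest of the Session diff is inert for this question:
  field balance in record Geo: tag 1 changed to 23 -> no rule fires on it in Session's dialect; the asked verdict holds


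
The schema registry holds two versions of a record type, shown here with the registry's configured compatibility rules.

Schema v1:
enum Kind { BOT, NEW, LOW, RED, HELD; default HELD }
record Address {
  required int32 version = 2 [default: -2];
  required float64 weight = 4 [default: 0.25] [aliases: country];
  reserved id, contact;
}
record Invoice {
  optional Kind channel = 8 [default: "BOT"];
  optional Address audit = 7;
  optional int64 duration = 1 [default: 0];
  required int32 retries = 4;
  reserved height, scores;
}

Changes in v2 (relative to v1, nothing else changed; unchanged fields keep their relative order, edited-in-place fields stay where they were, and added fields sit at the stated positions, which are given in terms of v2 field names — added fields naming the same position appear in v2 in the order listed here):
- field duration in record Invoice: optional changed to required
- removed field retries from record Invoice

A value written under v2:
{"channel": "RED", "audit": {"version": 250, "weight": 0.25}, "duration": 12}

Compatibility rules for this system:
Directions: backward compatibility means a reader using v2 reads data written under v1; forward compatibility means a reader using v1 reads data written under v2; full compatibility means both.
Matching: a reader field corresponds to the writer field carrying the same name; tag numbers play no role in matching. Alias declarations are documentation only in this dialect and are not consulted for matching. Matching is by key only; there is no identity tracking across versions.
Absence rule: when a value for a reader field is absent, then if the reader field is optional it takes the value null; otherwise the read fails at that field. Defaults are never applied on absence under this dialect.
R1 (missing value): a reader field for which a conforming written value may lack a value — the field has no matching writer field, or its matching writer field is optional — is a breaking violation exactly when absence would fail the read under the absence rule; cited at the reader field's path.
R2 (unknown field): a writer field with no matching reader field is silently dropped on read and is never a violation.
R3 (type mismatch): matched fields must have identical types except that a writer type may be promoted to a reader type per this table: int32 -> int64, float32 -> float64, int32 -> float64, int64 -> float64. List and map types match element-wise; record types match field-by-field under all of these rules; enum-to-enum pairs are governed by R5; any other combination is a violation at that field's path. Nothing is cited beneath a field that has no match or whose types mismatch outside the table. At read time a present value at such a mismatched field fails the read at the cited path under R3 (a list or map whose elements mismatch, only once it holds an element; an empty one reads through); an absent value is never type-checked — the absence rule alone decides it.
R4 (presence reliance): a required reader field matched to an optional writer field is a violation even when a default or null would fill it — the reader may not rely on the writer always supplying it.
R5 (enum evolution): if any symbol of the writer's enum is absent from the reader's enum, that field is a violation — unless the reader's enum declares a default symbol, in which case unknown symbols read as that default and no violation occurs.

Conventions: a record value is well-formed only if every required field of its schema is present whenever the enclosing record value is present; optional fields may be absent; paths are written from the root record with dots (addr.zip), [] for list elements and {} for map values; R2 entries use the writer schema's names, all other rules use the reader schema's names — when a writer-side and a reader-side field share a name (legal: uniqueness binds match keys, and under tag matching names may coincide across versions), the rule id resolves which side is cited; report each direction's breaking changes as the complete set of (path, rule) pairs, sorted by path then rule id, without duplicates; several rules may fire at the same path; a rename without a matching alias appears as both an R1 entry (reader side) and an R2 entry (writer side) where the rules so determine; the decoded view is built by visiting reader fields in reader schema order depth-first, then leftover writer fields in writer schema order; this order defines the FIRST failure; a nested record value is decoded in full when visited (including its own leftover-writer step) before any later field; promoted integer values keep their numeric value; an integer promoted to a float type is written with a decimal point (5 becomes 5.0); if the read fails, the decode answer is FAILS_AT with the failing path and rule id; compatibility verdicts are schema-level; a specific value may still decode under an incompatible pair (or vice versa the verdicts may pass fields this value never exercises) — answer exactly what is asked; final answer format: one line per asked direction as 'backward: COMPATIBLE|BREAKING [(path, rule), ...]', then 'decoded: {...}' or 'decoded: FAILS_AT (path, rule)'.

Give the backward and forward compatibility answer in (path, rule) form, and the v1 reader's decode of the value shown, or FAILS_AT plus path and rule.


backward: BREAKING [(duration, R1), (duration, R4)]; forward: BREAKING [(retries, R1)]; decoded: FAILS_AT (retries, R1)

the writer's type comes first in each Invoice pair
backward pass over Invoice, reader schema v2, writer schema v1:
  channel: paired with writer channel (Kind -> Kind; writer optional)
  audit: paired with writer audit (Address -> Address; writer optional)
  duration: paired with writer duration (int64 -> int64; writer optional)
  leftover writer field: retries
  audit.version: paired with writer audit.version (int32 -> int32; writer required)
  audit.weight: paired with writer audit.weight (float64 -> float64; writer required)
  R1 fires at duration
  R4 fires at duration
  => backward: BREAKING (2)
forward pass over Invoice, reader schema v1, writer schema v2:
  channel: paired with writer channel (Kind -> Kind; writer optional)
  audit: paired with writer audit (Address -> Address; writer optional)
  duration: paired with writer duration (int64 -> int64; writer required)
  no writer field matches reader retries
  audit.version: paired with writer audit.version (int32 -> int32; writer required)
  audit.weight: paired with writer audit.weight (float64 -> float64; writer required)
  R1 fires at retries
  => forward: BREAKING (1)
decoding the Invoice value with the v1 reader:
  channel := "RED"
  audit.version := 250
  audit.weight := 0.25
  duration := 12
  read fails at retries under R1 (no fill)
  => FAILS_AT (retries, R1)


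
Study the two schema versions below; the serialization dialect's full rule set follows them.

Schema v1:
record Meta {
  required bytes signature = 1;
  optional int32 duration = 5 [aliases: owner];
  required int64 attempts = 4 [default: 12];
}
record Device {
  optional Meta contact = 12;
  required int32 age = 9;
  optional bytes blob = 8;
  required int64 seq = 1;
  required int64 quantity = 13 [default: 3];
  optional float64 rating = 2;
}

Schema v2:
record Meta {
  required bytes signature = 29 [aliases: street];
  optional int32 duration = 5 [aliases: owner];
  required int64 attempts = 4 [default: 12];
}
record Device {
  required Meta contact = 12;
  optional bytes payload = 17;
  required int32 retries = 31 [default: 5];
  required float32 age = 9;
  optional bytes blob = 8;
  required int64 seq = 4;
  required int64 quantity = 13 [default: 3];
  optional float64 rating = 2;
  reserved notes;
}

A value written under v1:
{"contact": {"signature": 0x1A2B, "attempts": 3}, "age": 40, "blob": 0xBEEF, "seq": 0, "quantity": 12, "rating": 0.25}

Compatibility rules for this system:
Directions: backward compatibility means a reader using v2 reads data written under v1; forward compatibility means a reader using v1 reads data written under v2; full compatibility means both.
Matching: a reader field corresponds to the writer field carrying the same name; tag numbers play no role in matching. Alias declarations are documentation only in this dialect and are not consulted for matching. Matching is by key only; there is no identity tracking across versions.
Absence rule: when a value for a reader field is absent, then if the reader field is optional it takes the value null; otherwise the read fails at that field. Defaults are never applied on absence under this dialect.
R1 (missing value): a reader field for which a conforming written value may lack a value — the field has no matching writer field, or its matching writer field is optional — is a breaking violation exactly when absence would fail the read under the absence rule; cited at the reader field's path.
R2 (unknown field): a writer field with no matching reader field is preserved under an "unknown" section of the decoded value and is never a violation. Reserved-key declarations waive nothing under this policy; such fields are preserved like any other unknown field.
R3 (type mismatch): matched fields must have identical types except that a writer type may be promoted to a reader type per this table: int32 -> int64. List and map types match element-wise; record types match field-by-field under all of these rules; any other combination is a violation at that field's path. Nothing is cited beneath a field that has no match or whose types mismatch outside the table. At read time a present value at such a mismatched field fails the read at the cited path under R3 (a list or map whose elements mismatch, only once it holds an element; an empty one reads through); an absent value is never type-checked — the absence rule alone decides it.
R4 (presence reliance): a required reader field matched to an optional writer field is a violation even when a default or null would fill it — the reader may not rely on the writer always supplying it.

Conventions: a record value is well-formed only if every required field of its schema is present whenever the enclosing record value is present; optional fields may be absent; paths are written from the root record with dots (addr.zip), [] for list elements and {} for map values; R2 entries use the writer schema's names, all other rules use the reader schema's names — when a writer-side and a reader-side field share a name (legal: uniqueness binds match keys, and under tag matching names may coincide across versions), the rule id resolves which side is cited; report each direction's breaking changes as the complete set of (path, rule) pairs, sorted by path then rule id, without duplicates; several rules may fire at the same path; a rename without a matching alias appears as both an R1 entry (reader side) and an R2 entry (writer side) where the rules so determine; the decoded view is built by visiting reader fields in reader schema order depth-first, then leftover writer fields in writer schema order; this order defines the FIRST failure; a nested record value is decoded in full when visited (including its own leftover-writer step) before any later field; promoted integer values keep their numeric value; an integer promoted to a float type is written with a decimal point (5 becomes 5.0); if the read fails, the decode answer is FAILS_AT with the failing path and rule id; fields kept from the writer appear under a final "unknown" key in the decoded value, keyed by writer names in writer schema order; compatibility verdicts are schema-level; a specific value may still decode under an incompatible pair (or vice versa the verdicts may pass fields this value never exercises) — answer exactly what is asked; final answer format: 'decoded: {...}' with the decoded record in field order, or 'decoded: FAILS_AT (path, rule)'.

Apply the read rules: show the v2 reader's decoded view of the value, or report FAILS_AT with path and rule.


the writer's type comes first in each Device pair
decode walk for Device under reader schema v2:
  contact.signature := 0x1A2B
  contact.duration := null (not supplied -> null)
  contact.attempts := 3
  payload := null (not supplied -> null)
  read fails at retries under R1 (no fill)
  => FAILS_AT (retries, R1)
remaining Device differences; none change what is asked:
  field signature in record Meta: tag 1 changed to 29 -> fires no rule on Device under this dialect and leaves the result unchanged
  added field payload to record Device: optional bytes, tag 17 (in v2 it sits immediately before age) -> fires no rule on Device under this dialect and leaves the result unchanged
  field age in record Device: type int32 changed to float32 -> affects the rule determinations only; this particular Device value decodes identically
  field contact in record Device: optional changed to required -> affects the rule determinations only; this particular Device value decodes identically
  field seq in record Device: tag 1 changed to 4 -> fires no rule on Device under this dialect and leaves the result unchanged

decoded: FAILS_AT (retries, R1)


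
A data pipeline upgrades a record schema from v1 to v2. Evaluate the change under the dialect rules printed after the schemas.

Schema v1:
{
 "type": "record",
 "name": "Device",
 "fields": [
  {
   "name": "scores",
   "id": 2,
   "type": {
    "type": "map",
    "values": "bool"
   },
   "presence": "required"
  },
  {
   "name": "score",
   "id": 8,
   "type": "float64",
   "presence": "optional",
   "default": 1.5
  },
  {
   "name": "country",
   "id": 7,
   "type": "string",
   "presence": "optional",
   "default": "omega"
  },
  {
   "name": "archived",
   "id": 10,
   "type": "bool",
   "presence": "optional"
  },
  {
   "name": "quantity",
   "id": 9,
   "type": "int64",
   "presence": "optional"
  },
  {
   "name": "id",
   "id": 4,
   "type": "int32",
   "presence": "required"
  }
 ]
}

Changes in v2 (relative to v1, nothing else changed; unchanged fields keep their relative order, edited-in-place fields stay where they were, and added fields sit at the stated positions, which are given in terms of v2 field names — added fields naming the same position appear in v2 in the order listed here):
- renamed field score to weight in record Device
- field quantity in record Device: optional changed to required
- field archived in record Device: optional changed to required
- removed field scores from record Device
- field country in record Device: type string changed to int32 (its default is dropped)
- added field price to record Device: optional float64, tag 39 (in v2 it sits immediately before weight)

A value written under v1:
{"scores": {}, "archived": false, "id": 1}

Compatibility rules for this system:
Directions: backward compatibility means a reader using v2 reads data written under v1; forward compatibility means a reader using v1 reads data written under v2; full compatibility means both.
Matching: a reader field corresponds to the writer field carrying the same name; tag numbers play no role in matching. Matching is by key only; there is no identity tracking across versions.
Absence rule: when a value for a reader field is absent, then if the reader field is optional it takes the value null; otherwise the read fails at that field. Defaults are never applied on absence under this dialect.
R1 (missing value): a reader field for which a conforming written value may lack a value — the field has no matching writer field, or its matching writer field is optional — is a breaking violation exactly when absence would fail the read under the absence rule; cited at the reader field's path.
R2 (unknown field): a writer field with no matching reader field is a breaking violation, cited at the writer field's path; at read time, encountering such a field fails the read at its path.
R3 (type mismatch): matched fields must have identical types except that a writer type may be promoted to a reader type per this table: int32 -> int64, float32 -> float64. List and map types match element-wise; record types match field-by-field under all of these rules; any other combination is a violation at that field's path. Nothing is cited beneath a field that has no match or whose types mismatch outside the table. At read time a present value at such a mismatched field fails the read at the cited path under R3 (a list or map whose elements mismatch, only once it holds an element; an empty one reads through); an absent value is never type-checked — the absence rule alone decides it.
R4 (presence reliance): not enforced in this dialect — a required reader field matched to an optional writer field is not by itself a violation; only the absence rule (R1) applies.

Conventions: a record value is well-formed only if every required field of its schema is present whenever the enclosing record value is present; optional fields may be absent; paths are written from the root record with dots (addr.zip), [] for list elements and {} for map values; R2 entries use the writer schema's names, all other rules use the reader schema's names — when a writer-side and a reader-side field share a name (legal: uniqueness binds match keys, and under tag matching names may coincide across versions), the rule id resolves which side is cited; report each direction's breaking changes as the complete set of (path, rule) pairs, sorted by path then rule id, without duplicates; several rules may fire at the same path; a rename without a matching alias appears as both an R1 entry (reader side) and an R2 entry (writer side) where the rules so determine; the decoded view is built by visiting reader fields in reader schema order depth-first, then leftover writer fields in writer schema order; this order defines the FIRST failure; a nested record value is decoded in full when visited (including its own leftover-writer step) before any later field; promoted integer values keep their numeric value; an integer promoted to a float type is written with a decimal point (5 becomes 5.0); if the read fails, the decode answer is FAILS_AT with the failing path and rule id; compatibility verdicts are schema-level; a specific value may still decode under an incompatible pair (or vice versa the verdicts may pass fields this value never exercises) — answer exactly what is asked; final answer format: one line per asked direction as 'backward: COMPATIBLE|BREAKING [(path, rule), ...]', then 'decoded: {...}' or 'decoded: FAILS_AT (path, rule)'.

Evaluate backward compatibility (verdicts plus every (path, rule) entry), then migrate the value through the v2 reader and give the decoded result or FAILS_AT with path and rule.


backward: BREAKING [(archived, R1), (country, R3), (quantity, R1), (score, R2), (scores, R2)]; decoded: FAILS_AT (quantity, R1)

arrows below run writer -> reader for Device
backward pass over Device, reader schema v2, writer schema v1:
  price: no writer-side match
  weight: no writer-side match
  writer optional, string -> int32: reader country maps from writer country
  writer optional, bool -> bool: reader archived maps from writer archived
  writer optional, int64 -> int64: reader quantity maps from writer quantity
  writer required, int32 -> int32: reader id maps from writer id
  writer field scores has no reader counterpart
  writer field score has no reader counterpart
  rule R1 violated at archived
  rule R3 violated at country
  rule R1 violated at quantity
  rule R2 violated at score
  rule R2 violated at scores
  => backward: BREAKING (5)
decoding the Device value with the v2 reader:
  price := null (not supplied -> null)
  weight := null (not supplied -> null)
  country := null (not supplied -> null)
  archived := false
  read fails at quantity under R1 (no fill)
  => FAILS_AT (quantity, R1)
checking off the Device differences that do not matter here:
  added field price to record Device: optional float64, tag 39 (in v2 it sits immediately before weight) -> its effect on Device is confined to the forward direction, not asked


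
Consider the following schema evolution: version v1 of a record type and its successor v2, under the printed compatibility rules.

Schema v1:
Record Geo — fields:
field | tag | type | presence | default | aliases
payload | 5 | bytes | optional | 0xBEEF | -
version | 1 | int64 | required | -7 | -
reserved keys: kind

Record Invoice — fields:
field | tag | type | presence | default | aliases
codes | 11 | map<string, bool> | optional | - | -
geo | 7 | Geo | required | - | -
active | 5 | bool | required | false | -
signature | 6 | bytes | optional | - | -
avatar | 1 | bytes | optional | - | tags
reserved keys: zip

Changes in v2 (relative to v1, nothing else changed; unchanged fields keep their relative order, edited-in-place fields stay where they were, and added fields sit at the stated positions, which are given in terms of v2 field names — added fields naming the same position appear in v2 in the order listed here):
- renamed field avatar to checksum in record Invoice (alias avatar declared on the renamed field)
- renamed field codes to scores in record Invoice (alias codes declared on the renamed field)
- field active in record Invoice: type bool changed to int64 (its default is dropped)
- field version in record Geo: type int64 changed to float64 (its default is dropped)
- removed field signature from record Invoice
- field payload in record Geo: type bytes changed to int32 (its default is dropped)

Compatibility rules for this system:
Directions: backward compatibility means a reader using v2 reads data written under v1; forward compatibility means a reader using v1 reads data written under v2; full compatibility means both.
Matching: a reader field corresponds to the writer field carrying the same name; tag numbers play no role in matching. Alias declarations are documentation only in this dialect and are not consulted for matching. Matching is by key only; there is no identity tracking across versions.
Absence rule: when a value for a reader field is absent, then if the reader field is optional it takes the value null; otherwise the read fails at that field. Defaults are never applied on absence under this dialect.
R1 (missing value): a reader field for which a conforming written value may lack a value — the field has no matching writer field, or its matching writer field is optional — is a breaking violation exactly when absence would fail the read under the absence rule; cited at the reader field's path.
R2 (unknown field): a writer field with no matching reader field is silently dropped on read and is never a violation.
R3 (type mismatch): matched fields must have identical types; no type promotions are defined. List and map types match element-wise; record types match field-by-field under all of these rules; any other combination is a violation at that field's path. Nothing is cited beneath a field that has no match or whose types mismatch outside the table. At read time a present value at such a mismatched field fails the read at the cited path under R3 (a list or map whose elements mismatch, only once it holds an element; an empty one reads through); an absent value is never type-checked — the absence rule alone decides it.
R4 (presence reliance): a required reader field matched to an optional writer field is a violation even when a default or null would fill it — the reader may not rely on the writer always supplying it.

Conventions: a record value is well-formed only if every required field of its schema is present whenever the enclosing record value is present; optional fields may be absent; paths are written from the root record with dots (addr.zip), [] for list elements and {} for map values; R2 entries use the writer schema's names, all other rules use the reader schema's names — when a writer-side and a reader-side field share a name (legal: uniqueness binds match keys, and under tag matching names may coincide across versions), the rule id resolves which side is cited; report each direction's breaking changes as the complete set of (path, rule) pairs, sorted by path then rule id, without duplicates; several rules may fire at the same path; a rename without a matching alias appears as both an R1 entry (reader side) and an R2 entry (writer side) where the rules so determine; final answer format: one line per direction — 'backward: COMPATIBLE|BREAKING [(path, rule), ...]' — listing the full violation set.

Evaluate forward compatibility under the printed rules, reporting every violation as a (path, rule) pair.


arrows below run writer -> reader for Invoice
forward analysis of Invoice with v1 as reader and v2 as writer:
  codes: no writer match
  geo: Geo -> Geo, writer required; from geo
  active: int64 -> bool, writer required; from active
  signature: no writer match
  avatar: no writer match
  leftover writer field: scores
  leftover writer field: checksum
  geo.payload: int32 -> bytes, writer optional; from geo.payload
  geo.version: float64 -> int64, writer required; from geo.version
  rule R3 violated at active
  rule R3 violated at geo.payload
  rule R3 violated at geo.version
  => 3 violation(s): forward is BREAKING for Invoice
remaining Invoice differences; none change what is asked:
  renamed field avatar to checksum in record Invoice (alias avatar declared on the renamed field) -> triggers nothing under Invoice's printed rules — same verdict
  renamed field codes to scores in record Invoice (alias codes declared on the renamed field) -> triggers nothing under Invoice's printed rules — same verdict
  removed field signature from record Invoice -> triggers nothing under Invoice's printed rules — same verdict

forward: BREAKING [(active, R3), (geo.payload, R3), (geo.version, R3)]
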